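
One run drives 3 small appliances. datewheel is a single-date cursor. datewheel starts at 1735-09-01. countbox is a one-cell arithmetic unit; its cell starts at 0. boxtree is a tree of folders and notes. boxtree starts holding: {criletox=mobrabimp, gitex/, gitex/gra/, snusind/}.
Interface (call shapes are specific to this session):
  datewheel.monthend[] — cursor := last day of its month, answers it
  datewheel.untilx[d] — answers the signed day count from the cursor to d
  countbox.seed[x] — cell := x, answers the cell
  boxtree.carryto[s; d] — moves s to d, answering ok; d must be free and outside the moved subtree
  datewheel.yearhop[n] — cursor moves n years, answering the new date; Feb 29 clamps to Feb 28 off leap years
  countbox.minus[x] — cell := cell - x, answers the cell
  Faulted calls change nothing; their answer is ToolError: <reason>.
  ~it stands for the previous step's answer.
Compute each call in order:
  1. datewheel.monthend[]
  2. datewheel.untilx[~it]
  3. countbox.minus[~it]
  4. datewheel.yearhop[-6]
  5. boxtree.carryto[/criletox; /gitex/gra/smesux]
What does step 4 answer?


Answer: 1729-09-30

Derivation:
# 1. datewheel.monthend() : 1735-09-30
# 2. datewheel.untilx(d=~it) : 0
# 3. countbox.minus(x=~it) : 0
# 4. datewheel.yearhop(n=-6) : 1729-09-30
# 5. boxtree.carryto(s=/criletox, d=/gitex/gra/smesux) : ok


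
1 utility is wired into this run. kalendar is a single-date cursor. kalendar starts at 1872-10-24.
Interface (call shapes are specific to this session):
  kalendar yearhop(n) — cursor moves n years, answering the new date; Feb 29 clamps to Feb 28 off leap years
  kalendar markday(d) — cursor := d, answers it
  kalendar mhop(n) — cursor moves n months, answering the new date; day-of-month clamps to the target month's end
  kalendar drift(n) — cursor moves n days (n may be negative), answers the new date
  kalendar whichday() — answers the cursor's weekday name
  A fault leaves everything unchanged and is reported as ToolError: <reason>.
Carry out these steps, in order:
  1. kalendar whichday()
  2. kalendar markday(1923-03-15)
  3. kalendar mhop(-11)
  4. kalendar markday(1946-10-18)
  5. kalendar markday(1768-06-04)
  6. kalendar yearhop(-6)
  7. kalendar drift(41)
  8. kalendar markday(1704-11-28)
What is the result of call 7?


[in] kalendar whichday
[out] Thursday
[in] kalendar markday d→1923-03-15
[out] 1923-03-15
[in] kalendar mhop n→-11
[out] 1922-04-15
[in] kalendar markday d→1946-10-18
[out] 1946-10-18
[in] kalendar markday d→1768-06-04
[out] 1768-06-04
[in] kalendar yearhop n→-6
[out] 1762-06-04
[in] kalendar drift n→41
[out] 1762-07-15
[in] kalendar markday d→1704-11-28
[out] 1704-11-28

Answer: 1762-07-15


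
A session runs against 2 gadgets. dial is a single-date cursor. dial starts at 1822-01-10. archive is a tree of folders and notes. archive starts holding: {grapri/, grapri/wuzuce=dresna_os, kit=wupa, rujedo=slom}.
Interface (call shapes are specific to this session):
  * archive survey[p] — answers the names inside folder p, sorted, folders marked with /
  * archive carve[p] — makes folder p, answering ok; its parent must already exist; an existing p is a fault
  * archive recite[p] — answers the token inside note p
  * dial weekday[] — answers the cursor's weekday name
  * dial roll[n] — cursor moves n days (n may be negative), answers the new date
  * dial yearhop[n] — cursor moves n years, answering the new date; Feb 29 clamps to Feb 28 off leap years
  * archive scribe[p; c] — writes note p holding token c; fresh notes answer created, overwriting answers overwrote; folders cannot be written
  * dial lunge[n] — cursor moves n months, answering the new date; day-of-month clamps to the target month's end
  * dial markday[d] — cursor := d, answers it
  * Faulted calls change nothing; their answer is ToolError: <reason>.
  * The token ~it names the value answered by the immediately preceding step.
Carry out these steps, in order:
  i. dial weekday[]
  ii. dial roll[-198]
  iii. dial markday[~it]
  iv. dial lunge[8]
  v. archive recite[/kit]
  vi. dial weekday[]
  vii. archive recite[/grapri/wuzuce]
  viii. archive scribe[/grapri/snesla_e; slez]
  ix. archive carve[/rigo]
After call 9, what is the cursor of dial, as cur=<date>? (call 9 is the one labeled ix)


% 1. dial weekday() ~> Thursday
% 2. dial roll(n=-198) ~> 1821-06-26
% 3. dial markday(d=~it) ~> 1821-06-26
% 4. dial lunge(n=8) ~> 1822-02-26
% 5. archive recite(p=/kit) ~> wupa
% 6. dial weekday() ~> Tuesday
% 7. archive recite(p=/grapri/wuzuce) ~> dresna_os
% 8. archive scribe(p=/grapri/snesla_e, c=slez) ~> created
% 9. archive carve(p=/rigo) ~> ok

Answer: cur=1822-02-26


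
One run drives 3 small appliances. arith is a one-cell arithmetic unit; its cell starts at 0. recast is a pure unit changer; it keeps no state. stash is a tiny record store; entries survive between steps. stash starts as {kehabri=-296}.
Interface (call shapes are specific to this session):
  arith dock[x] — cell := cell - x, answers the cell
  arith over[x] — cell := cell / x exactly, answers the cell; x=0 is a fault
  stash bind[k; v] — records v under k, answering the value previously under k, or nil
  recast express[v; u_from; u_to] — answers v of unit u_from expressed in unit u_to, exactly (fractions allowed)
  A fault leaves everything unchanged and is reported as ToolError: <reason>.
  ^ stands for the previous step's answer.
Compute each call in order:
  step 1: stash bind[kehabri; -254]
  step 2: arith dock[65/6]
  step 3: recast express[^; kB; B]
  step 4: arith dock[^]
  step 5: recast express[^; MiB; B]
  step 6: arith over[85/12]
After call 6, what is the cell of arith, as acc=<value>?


Now I run stash bind(k=kehabri, v=-254), and observe -296.
Using arith dock(x=65/6), which returns -65/6.
Then recast express(v=^, u_from=kB, u_to=B), which returns -32500/3.
Invoking arith dock(x=^), which returns 21645/2.
I try recast express(v=^, u_from=MiB, u_to=B), yielding 11348213760.
I try arith over(x=85/12), yielding 25974/17.

Answer: acc=25974/17


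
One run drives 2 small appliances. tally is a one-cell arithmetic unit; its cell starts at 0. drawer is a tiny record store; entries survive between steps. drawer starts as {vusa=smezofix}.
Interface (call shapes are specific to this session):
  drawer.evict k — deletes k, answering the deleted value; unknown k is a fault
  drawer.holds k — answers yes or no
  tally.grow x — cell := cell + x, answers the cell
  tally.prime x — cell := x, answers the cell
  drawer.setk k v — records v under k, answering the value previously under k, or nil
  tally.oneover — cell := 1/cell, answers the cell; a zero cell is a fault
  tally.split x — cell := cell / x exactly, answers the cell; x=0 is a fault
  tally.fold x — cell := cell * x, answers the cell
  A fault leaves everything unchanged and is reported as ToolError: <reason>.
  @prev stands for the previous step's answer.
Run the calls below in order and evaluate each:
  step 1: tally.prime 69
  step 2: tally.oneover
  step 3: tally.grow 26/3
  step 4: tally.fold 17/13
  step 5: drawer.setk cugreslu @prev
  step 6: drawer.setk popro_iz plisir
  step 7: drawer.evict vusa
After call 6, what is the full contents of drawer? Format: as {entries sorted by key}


Using tally.prime using x='69', → 69.
I use tally.oneover(), which returns 1/69.
Invoking tally.grow using x='26/3', and observe 599/69.
Next I call tally.fold using x='17/13', giving 10183/897.
Invoking drawer.setk using k='cugreslu', v='@prev', — result: nil.
Using drawer.setk using k='popro_iz', v='plisir', and observe nil.
I invoke drawer.evict using k='vusa', which returns smezofix.

Answer: {cugreslu=10183/897, popro_iz=plisir, vusa=smezofix}


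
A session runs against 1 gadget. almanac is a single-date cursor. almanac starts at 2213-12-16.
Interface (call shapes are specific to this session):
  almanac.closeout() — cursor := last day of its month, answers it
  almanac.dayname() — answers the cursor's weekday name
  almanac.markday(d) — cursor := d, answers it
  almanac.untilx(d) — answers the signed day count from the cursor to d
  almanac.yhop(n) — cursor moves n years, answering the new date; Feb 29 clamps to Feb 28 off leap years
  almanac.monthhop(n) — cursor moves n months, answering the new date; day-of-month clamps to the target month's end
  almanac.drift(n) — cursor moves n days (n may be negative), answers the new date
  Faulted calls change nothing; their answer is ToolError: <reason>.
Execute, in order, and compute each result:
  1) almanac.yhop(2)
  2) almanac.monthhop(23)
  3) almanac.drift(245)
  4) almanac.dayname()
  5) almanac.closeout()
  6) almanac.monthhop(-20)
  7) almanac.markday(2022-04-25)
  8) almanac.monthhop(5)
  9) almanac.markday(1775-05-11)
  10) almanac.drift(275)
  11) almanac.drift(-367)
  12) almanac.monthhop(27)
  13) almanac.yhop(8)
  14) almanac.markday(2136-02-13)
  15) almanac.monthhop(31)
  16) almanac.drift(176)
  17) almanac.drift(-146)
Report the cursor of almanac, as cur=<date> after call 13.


-> yhop(n: 2)
<- 2215-12-16
-> monthhop(n: 23)
<- 2217-11-16
-> drift(n: 245)
<- 2218-07-19
-> dayname()
<- Sunday
-> closeout()
<- 2218-07-31
-> monthhop(n: -20)
<- 2216-11-30
-> markday(d: 2022-04-25)
<- 2022-04-25
-> monthhop(n: 5)
<- 2022-09-25
-> markday(d: 1775-05-11)
<- 1775-05-11
-> drift(n: 275)
<- 1776-02-10
-> drift(n: -367)
<- 1775-02-08
-> monthhop(n: 27)
<- 1777-05-08
-> yhop(n: 8)
<- 1785-05-08
-> markday(d: 2136-02-13)
<- 2136-02-13
-> monthhop(n: 31)
<- 2138-09-13
-> drift(n: 176)
<- 2139-03-08
-> drift(n: -146)
<- 2138-10-13

Answer: cur=1785-05-08


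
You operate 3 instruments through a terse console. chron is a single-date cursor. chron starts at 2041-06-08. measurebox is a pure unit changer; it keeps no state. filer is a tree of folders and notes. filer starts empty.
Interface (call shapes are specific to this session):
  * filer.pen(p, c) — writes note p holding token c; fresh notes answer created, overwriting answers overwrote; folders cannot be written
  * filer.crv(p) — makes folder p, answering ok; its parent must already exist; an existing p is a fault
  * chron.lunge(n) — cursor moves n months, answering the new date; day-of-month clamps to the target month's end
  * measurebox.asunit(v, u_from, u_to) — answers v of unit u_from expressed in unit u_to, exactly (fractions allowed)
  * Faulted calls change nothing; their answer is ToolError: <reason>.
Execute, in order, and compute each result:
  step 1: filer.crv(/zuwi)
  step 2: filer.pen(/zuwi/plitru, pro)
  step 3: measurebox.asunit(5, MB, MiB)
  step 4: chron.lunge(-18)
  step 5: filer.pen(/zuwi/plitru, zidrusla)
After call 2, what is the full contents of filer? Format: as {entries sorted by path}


Answer: {zuwi/, zuwi/plitru=pro}

Derivation:
-> filer.crv(p→/zuwi)
<- ok
-> filer.pen(p→/zuwi/plitru, c→pro)
<- created
-> measurebox.asunit(v→5, u_from→MB, u_to→MiB)
<- 78125/16384
-> chron.lunge(n→-18)
<- 2039-12-08
-> filer.pen(p→/zuwi/plitru, c→zidrusla)
<- overwrote


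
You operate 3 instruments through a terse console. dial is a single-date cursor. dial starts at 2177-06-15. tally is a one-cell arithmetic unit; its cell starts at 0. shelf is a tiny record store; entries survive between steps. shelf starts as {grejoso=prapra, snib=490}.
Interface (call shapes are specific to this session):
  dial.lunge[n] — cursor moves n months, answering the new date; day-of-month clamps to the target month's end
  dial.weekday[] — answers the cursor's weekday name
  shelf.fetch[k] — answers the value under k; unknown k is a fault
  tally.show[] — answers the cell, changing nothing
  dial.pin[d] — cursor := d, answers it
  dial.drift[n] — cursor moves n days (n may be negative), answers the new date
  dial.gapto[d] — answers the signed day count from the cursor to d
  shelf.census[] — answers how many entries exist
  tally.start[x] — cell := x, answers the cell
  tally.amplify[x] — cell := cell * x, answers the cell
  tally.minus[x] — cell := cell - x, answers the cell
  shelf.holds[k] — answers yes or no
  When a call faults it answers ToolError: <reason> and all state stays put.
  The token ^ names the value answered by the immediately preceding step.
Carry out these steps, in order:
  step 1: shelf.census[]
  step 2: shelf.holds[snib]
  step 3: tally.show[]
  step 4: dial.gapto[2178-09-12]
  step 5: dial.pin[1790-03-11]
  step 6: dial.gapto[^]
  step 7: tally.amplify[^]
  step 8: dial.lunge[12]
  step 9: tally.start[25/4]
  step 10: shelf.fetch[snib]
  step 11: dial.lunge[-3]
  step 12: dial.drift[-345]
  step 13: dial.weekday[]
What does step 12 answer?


Answer: 1789-12-31

Derivation:
% census
= 2
% holds snib
= yes
% show
= 0
% gapto 2178-09-12
= 454
% pin 1790-03-11
= 1790-03-11
% gapto ^
= 0
% amplify ^
= 0
% lunge 12
= 1791-03-11
% start 25/4
= 25/4
% fetch snib
= 490
% lunge -3
= 1790-12-11
% drift -345
= 1789-12-31
% weekday
= Thursday


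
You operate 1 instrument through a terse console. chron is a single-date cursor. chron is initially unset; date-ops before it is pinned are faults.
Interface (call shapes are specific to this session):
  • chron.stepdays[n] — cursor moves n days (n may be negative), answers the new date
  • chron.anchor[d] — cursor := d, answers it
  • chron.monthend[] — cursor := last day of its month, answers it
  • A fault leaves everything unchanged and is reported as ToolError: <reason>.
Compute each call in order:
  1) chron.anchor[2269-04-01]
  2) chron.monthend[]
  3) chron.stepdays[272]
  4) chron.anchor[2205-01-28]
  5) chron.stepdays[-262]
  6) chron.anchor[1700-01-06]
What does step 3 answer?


Answer: 2270-01-27

Derivation:
$ chron.anchor 2269-04-01
  2269-04-01
$ chron.monthend
  2269-04-30
$ chron.stepdays 272
  2270-01-27
$ chron.anchor 2205-01-28
  2205-01-28
$ chron.stepdays -262
  2204-05-11
$ chron.anchor 1700-01-06
  1700-01-06


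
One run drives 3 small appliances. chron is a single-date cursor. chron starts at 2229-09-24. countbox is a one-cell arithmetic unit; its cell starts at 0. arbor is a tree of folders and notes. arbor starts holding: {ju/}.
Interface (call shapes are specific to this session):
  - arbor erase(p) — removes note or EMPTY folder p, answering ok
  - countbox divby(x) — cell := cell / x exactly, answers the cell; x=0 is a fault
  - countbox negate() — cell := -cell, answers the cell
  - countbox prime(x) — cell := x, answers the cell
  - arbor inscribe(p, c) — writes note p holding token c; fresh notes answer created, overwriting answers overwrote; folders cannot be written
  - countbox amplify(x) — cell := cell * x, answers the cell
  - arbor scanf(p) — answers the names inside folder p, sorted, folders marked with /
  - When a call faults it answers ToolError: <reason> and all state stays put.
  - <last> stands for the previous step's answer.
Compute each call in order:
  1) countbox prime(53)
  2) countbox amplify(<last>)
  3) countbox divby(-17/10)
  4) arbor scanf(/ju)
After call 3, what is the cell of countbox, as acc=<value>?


Answer: acc=-28090/17

Derivation:
[in] countbox prime x→53
[out] 53
[in] countbox amplify x→<last>
[out] 2809
[in] countbox divby x→-17/10
[out] -28090/17
[in] arbor scanf p→/ju
[out] []


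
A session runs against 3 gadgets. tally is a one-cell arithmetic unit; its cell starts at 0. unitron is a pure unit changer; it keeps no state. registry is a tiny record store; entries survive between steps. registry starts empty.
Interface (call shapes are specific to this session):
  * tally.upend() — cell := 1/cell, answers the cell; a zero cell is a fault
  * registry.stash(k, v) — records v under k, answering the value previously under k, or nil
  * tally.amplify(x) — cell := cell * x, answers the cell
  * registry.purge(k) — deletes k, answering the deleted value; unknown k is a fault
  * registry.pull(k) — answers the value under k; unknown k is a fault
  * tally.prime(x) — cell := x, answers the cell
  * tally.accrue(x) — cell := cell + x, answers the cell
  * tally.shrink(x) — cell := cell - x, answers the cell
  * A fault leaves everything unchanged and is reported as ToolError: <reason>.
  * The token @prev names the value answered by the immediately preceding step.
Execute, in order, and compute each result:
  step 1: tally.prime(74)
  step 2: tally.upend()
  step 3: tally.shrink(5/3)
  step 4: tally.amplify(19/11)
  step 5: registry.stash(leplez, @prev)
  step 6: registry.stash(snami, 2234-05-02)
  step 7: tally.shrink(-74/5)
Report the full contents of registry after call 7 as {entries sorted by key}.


Answer: {leplez=-6973/2442, snami=2234-05-02}

Derivation:
~$ tally.prime x=74
= 74
~$ tally.upend
= 1/74
~$ tally.shrink x=5/3
= -367/222
~$ tally.amplify x=19/11
= -6973/2442
~$ registry.stash k=leplez v=@prev
= nil
~$ registry.stash k=snami v=2234-05-02
= nil
~$ tally.shrink x=-74/5
= 145843/12210


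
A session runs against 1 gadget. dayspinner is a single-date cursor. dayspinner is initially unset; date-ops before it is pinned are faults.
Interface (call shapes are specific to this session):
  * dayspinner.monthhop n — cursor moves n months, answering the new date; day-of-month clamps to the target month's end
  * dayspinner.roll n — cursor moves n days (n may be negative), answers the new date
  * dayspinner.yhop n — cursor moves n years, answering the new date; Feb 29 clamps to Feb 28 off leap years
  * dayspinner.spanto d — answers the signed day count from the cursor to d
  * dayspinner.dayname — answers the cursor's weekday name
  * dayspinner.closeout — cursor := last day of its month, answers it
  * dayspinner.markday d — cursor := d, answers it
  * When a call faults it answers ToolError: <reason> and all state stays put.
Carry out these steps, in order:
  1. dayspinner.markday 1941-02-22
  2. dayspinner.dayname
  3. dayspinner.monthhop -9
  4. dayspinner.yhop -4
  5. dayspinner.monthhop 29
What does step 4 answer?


! dayspinner.markday(d: 1941-02-22) == 1941-02-22
! dayspinner.dayname() == Saturday
! dayspinner.monthhop(n: -9) == 1940-05-22
! dayspinner.yhop(n: -4) == 1936-05-22
! dayspinner.monthhop(n: 29) == 1938-10-22

Answer: 1936-05-22


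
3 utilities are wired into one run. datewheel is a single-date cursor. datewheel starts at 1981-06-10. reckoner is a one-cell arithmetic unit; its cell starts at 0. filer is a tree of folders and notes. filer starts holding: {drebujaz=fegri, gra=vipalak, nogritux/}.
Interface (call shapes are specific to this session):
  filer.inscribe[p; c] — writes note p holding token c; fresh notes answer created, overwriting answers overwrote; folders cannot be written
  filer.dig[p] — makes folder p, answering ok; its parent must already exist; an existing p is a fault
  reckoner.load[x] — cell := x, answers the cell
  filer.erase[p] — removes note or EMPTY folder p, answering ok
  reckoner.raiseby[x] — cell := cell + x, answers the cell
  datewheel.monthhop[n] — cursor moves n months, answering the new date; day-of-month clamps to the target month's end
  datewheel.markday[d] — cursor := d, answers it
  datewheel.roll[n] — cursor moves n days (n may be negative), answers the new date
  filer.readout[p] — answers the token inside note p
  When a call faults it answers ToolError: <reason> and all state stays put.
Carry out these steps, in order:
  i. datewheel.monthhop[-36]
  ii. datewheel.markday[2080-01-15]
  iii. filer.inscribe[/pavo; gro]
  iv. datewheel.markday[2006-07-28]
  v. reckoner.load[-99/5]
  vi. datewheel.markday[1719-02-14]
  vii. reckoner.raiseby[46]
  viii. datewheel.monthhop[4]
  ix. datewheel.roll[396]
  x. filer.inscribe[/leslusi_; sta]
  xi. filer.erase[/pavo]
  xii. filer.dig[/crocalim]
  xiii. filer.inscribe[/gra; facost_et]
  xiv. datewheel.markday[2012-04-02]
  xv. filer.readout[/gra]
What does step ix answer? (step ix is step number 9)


Answer: 1720-07-14

Derivation:
! datewheel.monthhop(n='-36') : 1978-06-10
! datewheel.markday(d='2080-01-15') : 2080-01-15
! filer.inscribe(p='/pavo', c='gro') : created
! datewheel.markday(d='2006-07-28') : 2006-07-28
! reckoner.load(x='-99/5') : -99/5
! datewheel.markday(d='1719-02-14') : 1719-02-14
! reckoner.raiseby(x='46') : 131/5
! datewheel.monthhop(n='4') : 1719-06-14
! datewheel.roll(n='396') : 1720-07-14
! filer.inscribe(p='/leslusi_', c='sta') : created
! filer.erase(p='/pavo') : ok
! filer.dig(p='/crocalim') : ok
! filer.inscribe(p='/gra', c='facost_et') : overwrote
! datewheel.markday(d='2012-04-02') : 2012-04-02
! filer.readout(p='/gra') : facost_et


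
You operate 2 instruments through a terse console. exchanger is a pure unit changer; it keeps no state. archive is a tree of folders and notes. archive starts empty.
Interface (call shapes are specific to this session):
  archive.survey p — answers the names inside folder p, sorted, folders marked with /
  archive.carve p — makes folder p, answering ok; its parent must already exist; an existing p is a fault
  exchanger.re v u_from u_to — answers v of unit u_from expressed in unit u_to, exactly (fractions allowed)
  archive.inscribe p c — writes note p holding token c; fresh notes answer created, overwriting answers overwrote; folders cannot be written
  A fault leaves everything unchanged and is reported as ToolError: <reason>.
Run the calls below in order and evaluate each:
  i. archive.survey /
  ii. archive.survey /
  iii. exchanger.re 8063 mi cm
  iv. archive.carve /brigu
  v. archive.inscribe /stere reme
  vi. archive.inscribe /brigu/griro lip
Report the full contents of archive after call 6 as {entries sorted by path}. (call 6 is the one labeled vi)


Answer: {brigu/, brigu/griro=lip, stere=reme}

Derivation:
==> survey(p: /)
<== []
==> survey(p: /)
<== []
==> re(v: 8063, u_from: mi, u_to: cm)
<== 6488070336/5
==> carve(p: /brigu)
<== ok
==> inscribe(p: /stere, c: reme)
<== created
==> inscribe(p: /brigu/griro, c: lip)
<== created


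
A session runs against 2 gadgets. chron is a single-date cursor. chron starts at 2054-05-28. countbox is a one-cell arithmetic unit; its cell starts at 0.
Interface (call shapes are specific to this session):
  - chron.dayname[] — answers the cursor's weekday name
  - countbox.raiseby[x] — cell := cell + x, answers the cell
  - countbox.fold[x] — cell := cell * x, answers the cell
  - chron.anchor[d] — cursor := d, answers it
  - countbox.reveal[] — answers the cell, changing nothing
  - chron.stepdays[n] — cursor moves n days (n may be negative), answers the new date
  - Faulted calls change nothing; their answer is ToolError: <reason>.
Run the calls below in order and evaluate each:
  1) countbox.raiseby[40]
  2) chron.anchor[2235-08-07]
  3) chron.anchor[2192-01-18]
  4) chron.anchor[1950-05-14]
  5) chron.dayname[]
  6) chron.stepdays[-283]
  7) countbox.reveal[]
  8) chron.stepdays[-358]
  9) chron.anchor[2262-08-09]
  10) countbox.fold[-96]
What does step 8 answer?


Do: countbox.raiseby[x=40]
See: 40
Do: chron.anchor[d=2235-08-07]
See: 2235-08-07
Do: chron.anchor[d=2192-01-18]
See: 2192-01-18
Do: chron.anchor[d=1950-05-14]
See: 1950-05-14
Do: chron.dayname[]
See: Sunday
Do: chron.stepdays[n=-283]
See: 1949-08-04
Do: countbox.reveal[]
See: 40
Do: chron.stepdays[n=-358]
See: 1948-08-11
Do: chron.anchor[d=2262-08-09]
See: 2262-08-09
Do: countbox.fold[x=-96]
See: -3840

Answer: 1948-08-11


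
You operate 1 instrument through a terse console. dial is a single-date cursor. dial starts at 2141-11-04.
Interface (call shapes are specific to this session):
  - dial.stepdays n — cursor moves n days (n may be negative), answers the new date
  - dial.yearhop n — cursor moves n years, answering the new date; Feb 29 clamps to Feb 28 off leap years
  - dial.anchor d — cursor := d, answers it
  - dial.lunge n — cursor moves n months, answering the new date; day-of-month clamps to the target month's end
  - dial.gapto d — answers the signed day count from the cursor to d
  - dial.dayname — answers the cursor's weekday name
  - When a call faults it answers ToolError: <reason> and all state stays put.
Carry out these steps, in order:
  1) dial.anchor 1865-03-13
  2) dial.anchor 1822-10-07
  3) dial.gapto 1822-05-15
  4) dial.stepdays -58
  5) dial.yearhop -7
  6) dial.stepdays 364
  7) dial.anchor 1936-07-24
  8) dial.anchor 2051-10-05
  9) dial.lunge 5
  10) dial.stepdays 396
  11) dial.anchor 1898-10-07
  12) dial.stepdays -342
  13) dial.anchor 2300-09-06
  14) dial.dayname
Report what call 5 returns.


% anchor d→1865-03-13
  1865-03-13
% anchor d→1822-10-07
  1822-10-07
% gapto d→1822-05-15
  -145
% stepdays n→-58
  1822-08-10
% yearhop n→-7
  1815-08-10
% stepdays n→364
  1816-08-08
% anchor d→1936-07-24
  1936-07-24
% anchor d→2051-10-05
  2051-10-05
% lunge n→5
  2052-03-05
% stepdays n→396
  2053-04-05
% anchor d→1898-10-07
  1898-10-07
% stepdays n→-342
  1897-10-30
% anchor d→2300-09-06
  2300-09-06
% dayname
  Thursday

Answer: 1815-08-10


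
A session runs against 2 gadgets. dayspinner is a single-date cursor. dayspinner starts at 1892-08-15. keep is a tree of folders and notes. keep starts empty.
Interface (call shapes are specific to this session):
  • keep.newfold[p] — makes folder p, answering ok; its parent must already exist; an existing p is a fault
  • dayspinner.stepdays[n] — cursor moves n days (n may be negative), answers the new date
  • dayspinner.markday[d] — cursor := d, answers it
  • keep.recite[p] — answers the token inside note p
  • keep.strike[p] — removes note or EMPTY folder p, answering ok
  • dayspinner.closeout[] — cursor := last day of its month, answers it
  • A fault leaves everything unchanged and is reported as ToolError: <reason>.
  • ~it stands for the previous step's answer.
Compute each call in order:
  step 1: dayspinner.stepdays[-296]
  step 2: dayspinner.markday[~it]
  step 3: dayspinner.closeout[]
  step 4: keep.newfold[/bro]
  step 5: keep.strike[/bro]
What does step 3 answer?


Answer: 1891-10-31

Derivation:
Then stepdays with n=-296, giving 1891-10-24.
I invoke markday with d=~it, → 1891-10-24.
I invoke closeout(), yielding 1891-10-31.
Next I call newfold with p=/bro, which returns ok.
I use strike with p=/bro, → ok.


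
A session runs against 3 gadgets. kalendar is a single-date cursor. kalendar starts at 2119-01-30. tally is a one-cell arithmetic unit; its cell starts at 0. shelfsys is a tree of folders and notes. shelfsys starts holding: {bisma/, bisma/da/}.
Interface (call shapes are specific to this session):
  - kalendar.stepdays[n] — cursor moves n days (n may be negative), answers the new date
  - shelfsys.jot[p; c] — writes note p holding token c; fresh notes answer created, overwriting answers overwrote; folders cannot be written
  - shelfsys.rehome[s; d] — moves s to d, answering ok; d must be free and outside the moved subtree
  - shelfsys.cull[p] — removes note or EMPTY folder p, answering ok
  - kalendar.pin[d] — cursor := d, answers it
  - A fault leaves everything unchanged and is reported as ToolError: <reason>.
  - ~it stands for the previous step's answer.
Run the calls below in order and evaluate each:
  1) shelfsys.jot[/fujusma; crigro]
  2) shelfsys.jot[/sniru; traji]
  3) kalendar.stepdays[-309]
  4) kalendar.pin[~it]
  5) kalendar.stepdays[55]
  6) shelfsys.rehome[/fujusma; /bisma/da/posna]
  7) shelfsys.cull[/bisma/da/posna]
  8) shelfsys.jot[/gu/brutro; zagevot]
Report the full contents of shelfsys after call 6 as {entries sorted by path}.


-> shelfsys.jot(p=/fujusma, c=crigro)
<- created
-> shelfsys.jot(p=/sniru, c=traji)
<- created
-> kalendar.stepdays(n=-309)
<- 2118-03-27
-> kalendar.pin(d=~it)
<- 2118-03-27
-> kalendar.stepdays(n=55)
<- 2118-05-21
-> shelfsys.rehome(s=/fujusma, d=/bisma/da/posna)
<- ok
-> shelfsys.cull(p=/bisma/da/posna)
<- ok
-> shelfsys.jot(p=/gu/brutro, c=zagevot)
<- ToolError: no parent

Answer: {bisma/, bisma/da/, bisma/da/posna=crigro, sniru=traji}


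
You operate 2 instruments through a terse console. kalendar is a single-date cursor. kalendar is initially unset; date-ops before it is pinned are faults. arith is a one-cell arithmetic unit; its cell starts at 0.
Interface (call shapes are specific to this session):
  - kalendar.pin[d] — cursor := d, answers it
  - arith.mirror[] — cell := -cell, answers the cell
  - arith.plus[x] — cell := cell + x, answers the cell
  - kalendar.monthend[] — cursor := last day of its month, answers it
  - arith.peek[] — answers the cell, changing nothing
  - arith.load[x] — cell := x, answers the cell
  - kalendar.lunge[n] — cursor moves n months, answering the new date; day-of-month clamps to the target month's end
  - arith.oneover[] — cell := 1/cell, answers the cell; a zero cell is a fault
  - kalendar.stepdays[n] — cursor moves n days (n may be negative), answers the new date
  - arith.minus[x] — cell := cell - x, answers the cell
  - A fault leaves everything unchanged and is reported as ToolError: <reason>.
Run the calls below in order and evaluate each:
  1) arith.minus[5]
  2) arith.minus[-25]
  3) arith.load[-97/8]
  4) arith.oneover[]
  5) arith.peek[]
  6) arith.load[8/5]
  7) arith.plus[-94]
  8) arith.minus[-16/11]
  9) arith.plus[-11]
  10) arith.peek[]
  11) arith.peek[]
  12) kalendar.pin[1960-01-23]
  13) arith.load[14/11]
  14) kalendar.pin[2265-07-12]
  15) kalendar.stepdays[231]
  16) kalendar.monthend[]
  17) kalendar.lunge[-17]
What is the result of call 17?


Answer: 2264-09-28

Derivation:
I run arith.minus with x='5', — result: -5.
Now I run arith.minus with x='-25', → 20.
Invoking arith.load with x='-97/8', and observe -97/8.
I try arith.oneover(), yielding -8/97.
Calling arith.peek(), → -8/97.
Then arith.load with x='8/5', which returns 8/5.
I use arith.plus with x='-94', → -462/5.
Now I run arith.minus with x='-16/11', giving -5002/55.
I call arith.plus with x='-11', and get -5607/55.
I call arith.peek, and get -5607/55.
Then arith.peek, yielding -5607/55.
Now I run kalendar.pin with d='1960-01-23', and get 1960-01-23.
Invoking arith.load with x='14/11', → 14/11.
Now I run kalendar.pin with d='2265-07-12', and get 2265-07-12.
Then kalendar.stepdays with n='231', and get 2266-02-28.
I call kalendar.monthend: 2266-02-28.
Calling kalendar.lunge with n='-17', giving 2264-09-28.


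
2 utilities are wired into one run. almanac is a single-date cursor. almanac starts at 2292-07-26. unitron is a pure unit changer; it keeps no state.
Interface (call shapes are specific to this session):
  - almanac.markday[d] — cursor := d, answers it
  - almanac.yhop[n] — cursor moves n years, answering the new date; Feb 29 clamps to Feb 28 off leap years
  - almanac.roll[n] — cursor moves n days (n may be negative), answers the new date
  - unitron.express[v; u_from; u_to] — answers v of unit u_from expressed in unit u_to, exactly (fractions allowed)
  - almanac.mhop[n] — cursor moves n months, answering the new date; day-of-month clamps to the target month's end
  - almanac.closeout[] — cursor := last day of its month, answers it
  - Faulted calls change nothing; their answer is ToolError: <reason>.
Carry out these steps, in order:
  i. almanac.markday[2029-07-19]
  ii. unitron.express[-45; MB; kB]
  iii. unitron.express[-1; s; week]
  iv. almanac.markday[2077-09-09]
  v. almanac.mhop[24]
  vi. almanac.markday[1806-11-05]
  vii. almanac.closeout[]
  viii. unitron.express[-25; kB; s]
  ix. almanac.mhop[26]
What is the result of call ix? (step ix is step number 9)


·→ almanac.markday(d='2029-07-19')
·← 2029-07-19
·→ unitron.express(v='-45', u_from='MB', u_to='kB')
·← -45000
·→ unitron.express(v='-1', u_from='s', u_to='week')
·← -1/604800
·→ almanac.markday(d='2077-09-09')
·← 2077-09-09
·→ almanac.mhop(n='24')
·← 2079-09-09
·→ almanac.markday(d='1806-11-05')
·← 1806-11-05
·→ almanac.closeout()
·← 1806-11-30
·→ unitron.express(v='-25', u_from='kB', u_to='s')
·← ToolError: incompatible units
·→ almanac.mhop(n='26')
·← 1809-01-30

Answer: 1809-01-30


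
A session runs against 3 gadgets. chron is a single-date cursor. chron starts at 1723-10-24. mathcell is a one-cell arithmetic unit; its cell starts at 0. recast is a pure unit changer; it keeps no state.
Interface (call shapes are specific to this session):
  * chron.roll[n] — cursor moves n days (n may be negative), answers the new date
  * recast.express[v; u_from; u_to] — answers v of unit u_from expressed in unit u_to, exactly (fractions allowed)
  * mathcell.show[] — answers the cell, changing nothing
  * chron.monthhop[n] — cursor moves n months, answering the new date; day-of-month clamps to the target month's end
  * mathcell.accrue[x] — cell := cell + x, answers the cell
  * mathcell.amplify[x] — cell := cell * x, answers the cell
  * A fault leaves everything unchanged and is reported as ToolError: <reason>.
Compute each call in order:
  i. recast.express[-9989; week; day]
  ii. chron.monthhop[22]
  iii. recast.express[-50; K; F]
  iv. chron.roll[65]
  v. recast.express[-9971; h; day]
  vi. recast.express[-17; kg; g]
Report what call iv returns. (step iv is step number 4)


Answer: 1725-10-28

Derivation:
I use express using -9989, week, day: -69923.
Invoking monthhop using 22, and get 1725-08-24.
I try express using -50, K, F, giving -54967/100.
Calling roll using 65, and get 1725-10-28.
I try express using -9971, h, day: -9971/24.
I run express using -17, kg, g, — result: -17000.


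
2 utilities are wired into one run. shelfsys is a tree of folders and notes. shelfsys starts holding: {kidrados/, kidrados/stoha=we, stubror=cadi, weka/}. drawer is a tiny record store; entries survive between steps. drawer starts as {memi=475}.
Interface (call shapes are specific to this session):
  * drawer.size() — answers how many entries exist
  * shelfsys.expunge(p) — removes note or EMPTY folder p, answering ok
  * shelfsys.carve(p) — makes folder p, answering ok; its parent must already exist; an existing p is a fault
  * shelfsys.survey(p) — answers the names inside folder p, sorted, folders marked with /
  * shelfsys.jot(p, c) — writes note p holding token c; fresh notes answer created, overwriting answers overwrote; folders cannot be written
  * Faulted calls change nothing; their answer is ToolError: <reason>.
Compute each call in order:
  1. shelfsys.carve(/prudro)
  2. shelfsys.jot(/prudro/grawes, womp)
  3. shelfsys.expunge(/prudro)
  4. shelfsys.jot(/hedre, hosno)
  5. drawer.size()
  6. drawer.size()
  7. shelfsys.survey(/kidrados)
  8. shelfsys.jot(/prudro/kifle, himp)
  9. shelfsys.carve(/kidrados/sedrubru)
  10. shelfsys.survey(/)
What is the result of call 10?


>>> shelfsys.carve p='/prudro'
[out] ok
>>> shelfsys.jot p='/prudro/grawes' c='womp'
[out] created
>>> shelfsys.expunge p='/prudro'
[out] ToolError: not empty
>>> shelfsys.jot p='/hedre' c='hosno'
[out] created
>>> drawer.size
[out] 1
>>> drawer.size
[out] 1
>>> shelfsys.survey p='/kidrados'
[out] [stoha]
>>> shelfsys.jot p='/prudro/kifle' c='himp'
[out] created
>>> shelfsys.carve p='/kidrados/sedrubru'
[out] ok
>>> shelfsys.survey p='/'
[out] [hedre, kidrados/, prudro/, stubror, weka/]

Answer: [hedre, kidrados/, prudro/, stubror, weka/]


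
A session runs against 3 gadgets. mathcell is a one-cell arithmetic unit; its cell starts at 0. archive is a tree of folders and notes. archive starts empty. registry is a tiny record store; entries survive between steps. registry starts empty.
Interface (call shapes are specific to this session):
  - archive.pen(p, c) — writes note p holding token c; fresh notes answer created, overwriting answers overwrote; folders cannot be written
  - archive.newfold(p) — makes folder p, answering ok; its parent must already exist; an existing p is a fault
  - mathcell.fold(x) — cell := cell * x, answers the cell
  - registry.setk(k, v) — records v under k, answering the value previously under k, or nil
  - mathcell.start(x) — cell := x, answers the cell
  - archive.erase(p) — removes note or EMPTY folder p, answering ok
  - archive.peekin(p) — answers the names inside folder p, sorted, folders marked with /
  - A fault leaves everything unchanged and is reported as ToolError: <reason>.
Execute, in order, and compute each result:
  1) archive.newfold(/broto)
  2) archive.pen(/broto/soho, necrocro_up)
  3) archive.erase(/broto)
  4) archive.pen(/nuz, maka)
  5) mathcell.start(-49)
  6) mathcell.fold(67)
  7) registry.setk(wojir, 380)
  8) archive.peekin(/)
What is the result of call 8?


Answer: [broto/, nuz]

Derivation:
% archive.newfold p: /broto
  ok
% archive.pen p: /broto/soho c: necrocro_up
  created
% archive.erase p: /broto
  ToolError: not empty
% archive.pen p: /nuz c: maka
  created
% mathcell.start x: -49
  -49
% mathcell.fold x: 67
  -3283
% registry.setk k: wojir v: 380
  nil
% archive.peekin p: /
  [broto/, nuz]


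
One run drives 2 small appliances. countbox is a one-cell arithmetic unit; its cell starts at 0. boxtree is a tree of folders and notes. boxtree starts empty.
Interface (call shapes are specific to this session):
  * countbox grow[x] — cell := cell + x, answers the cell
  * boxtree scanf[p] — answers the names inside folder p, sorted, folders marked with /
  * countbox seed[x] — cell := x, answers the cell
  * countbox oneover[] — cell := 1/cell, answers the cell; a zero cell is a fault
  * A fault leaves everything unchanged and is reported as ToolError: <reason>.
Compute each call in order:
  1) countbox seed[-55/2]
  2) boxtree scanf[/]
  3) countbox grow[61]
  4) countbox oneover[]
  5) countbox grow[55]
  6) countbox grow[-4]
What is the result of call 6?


Answer: 3419/67

Derivation:
[in] countbox seed -55/2
= -55/2
[in] boxtree scanf /
= []
[in] countbox grow 61
= 67/2
[in] countbox oneover
= 2/67
[in] countbox grow 55
= 3687/67
[in] countbox grow -4
= 3419/67


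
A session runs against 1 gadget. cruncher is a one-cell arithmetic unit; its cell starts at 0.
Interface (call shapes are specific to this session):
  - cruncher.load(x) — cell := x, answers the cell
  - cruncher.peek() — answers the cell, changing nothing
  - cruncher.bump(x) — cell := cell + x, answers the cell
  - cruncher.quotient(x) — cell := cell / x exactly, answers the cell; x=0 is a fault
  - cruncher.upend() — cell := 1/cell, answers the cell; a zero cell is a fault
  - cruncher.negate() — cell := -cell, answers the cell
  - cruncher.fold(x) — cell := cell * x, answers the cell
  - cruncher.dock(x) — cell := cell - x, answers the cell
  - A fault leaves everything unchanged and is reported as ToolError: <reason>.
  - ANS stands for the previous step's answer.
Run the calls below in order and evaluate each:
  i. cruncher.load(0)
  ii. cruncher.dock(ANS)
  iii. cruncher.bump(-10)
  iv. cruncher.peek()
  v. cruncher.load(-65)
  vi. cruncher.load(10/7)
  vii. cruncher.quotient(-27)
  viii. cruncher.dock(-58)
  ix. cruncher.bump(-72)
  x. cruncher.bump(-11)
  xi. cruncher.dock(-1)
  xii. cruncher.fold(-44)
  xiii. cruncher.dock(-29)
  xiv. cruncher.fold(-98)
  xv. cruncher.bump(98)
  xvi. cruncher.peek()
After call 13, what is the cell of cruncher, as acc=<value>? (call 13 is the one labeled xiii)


→ cruncher.load(x=0)
← 0
→ cruncher.dock(x=ANS)
← 0
→ cruncher.bump(x=-10)
← -10
→ cruncher.peek()
← -10
→ cruncher.load(x=-65)
← -65
→ cruncher.load(x=10/7)
← 10/7
→ cruncher.quotient(x=-27)
← -10/189
→ cruncher.dock(x=-58)
← 10952/189
→ cruncher.bump(x=-72)
← -2656/189
→ cruncher.bump(x=-11)
← -4735/189
→ cruncher.dock(x=-1)
← -4546/189
→ cruncher.fold(x=-44)
← 200024/189
→ cruncher.dock(x=-29)
← 205505/189
→ cruncher.fold(x=-98)
← -2877070/27
→ cruncher.bump(x=98)
← -2874424/27
→ cruncher.peek()
← -2874424/27

Answer: acc=205505/189


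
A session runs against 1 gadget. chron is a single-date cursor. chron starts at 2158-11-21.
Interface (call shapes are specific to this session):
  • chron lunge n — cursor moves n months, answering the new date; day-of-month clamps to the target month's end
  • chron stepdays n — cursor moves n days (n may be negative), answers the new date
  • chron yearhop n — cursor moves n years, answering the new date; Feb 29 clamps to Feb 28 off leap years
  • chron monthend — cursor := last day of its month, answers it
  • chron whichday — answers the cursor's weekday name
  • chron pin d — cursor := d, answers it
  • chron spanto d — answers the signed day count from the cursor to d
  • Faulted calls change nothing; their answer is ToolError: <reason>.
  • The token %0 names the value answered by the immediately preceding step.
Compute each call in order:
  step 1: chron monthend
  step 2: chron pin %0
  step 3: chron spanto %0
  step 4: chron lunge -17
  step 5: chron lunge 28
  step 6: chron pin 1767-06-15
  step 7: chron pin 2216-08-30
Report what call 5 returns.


Answer: 2159-10-30

Derivation:
> chron monthend
[out] 2158-11-30
> chron pin d='%0'
[out] 2158-11-30
> chron spanto d='%0'
[out] 0
> chron lunge n='-17'
[out] 2157-06-30
> chron lunge n='28'
[out] 2159-10-30
> chron pin d='1767-06-15'
[out] 1767-06-15
> chron pin d='2216-08-30'
[out] 2216-08-30
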